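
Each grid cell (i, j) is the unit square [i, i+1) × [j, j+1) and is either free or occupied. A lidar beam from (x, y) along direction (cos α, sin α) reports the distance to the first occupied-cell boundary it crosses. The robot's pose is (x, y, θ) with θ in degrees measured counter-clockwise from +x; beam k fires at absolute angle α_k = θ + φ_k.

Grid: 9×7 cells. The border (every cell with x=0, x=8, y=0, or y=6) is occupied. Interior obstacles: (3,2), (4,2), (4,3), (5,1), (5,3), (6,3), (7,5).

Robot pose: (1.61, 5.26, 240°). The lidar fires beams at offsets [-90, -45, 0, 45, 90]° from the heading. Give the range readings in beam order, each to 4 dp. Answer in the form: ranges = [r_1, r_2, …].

ranges = [0.7044, 0.6315, 1.2200, 4.4103, 2.7597]

beam 1: φ=-90°, α=150°
  direction (-0.8660, 0.5000); cell (1,5); t to first gridline: x 0.7044, y 1.4800 (then +1.1547 / +2.0000)
    (0,5) via x @ 0.7044  # hit
  → r_1 = 0.7044
beam 2: φ=-45°, α=195°
  direction (-0.9659, -0.2588); cell (1,5); t to first gridline: x 0.6315, y 1.0046 (then +1.0353 / +3.8637)
    (0,5) via x @ 0.6315  # hit
  → r_2 = 0.6315
beam 3: φ=0°, α=240°
  direction (-0.5000, -0.8660); cell (1,5); t to first gridline: x 1.2200, y 0.3002 (then +2.0000 / +1.1547)
    (1,4) via y @ 0.3002
    (0,4) via x @ 1.2200  # hit
  → r_3 = 1.2200
beam 4: φ=45°, α=285°
  direction (0.2588, -0.9659); cell (1,5); t to first gridline: x 1.5068, y 0.2692 (then +3.8637 / +1.0353)
    (1,4) via y @ 0.2692
    (1,3) via y @ 1.3044
    (2,3) via x @ 1.5068
    (2,2) via y @ 2.3397
    (2,1) via y @ 3.3750
    (2,0) via y @ 4.4103  # hit
  → r_4 = 4.4103
beam 5: φ=90°, α=330°
  direction (0.8660, -0.5000); cell (1,5); t to first gridline: x 0.4503, y 0.5200 (then +1.1547 / +2.0000)
    (2,5) via x @ 0.4503
    (2,4) via y @ 0.5200
    (3,4) via x @ 1.6050
    (3,3) via y @ 2.5200
    (4,3) via x @ 2.7597  # hit
  → r_5 = 2.7597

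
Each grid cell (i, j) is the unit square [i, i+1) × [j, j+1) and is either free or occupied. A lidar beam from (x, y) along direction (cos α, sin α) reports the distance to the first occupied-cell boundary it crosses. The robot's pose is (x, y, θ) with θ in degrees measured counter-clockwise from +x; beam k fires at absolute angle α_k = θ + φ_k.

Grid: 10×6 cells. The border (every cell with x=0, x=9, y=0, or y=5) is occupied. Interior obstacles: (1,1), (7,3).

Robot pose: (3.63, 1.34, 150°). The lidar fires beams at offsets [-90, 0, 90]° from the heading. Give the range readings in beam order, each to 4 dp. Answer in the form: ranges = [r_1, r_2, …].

ranges = [4.2262, 3.0369, 0.3926]

beam 1: φ=-90°, α=60°
  direction (0.5000, 0.8660); cell (3,1); t to first gridline: x 0.7400, y 0.7621 (then +2.0000 / +1.1547)
    (4,1) via x @ 0.7400
    (4,2) via y @ 0.7621
    (4,3) via y @ 1.9168
    (5,3) via x @ 2.7400
    (5,4) via y @ 3.0715
    (5,5) via y @ 4.2262  # hit
  → r_1 = 4.2262
beam 2: φ=0°, α=150°
  direction (-0.8660, 0.5000); cell (3,1); t to first gridline: x 0.7275, y 1.3200 (then +1.1547 / +2.0000)
    (2,1) via x @ 0.7275
    (2,2) via y @ 1.3200
    (1,2) via x @ 1.8822
    (0,2) via x @ 3.0369  # hit
  → r_2 = 3.0369
beam 3: φ=90°, α=240°
  direction (-0.5000, -0.8660); cell (3,1); t to first gridline: x 1.2600, y 0.3926 (then +2.0000 / +1.1547)
    (3,0) via y @ 0.3926  # hit
  → r_3 = 0.3926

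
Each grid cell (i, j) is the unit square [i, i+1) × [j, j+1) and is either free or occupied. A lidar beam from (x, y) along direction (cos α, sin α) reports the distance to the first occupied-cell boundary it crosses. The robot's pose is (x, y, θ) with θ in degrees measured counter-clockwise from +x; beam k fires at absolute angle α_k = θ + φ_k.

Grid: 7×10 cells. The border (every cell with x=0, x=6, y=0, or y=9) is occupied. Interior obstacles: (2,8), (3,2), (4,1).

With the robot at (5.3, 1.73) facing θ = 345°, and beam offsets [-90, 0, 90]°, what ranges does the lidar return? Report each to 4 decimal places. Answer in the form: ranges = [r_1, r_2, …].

beam 1: φ=-90°, α=255°
  cosα=-0.2588 sinα=-0.9659 | (5,1) | tMaxX 1.1591 tMaxY 0.7558 | tΔX 3.8637 tΔY 1.0353
    t=0.7558 [y] (5,0) — stop
  → r_1 = 0.7558
beam 2: φ=0°, α=345°
  cosα=0.9659 sinα=-0.2588 | (5,1) | tMaxX 0.7247 tMaxY 2.8205 | tΔX 1.0353 tΔY 3.8637
    t=0.7247 [x] (6,1) — stop
  → r_2 = 0.7247
beam 3: φ=90°, α=75°
  cosα=0.2588 sinα=0.9659 | (5,1) | tMaxX 2.7046 tMaxY 0.2795 | tΔX 3.8637 tΔY 1.0353
    t=0.2795 [y] (5,2)
    t=1.3148 [y] (5,3)
    t=2.3501 [y] (5,4)
    t=2.7046 [x] (6,4) — stop
  → r_3 = 2.7046

ranges = [0.7558, 0.7247, 2.7046]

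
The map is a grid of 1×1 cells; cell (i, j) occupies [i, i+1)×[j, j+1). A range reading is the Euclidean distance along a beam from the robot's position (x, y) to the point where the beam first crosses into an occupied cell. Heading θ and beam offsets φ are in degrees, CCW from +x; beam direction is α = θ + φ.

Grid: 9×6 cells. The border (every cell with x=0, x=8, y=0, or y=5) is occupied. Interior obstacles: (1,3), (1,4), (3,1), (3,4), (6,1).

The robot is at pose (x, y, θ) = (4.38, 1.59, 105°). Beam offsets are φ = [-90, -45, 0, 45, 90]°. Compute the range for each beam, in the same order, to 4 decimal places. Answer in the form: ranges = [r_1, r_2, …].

beam 1: φ=-90°, α=15°
  direction (0.9659, 0.2588); cell (4,1); t to first gridline: x 0.6419, y 1.5841 (then +1.0353 / +3.8637)
    (5,1) via x @ 0.6419
    (5,2) via y @ 1.5841
    (6,2) via x @ 1.6771
    (7,2) via x @ 2.7124
    (8,2) via x @ 3.7477  # hit
  → r_1 = 3.7477
beam 2: φ=-45°, α=60°
  direction (0.5000, 0.8660); cell (4,1); t to first gridline: x 1.2400, y 0.4734 (then +2.0000 / +1.1547)
    (4,2) via y @ 0.4734
    (5,2) via x @ 1.2400
    (5,3) via y @ 1.6281
    (5,4) via y @ 2.7828
    (6,4) via x @ 3.2400
    (6,5) via y @ 3.9375  # hit
  → r_2 = 3.9375
beam 3: φ=0°, α=105°
  direction (-0.2588, 0.9659); cell (4,1); t to first gridline: x 1.4682, y 0.4245 (then +3.8637 / +1.0353)
    (4,2) via y @ 0.4245
    (4,3) via y @ 1.4597
    (3,3) via x @ 1.4682
    (3,4) via y @ 2.4950  # hit
  → r_3 = 2.4950
beam 4: φ=45°, α=150°
  direction (-0.8660, 0.5000); cell (4,1); t to first gridline: x 0.4388, y 0.8200 (then +1.1547 / +2.0000)
    (3,1) via x @ 0.4388  # hit
  → r_4 = 0.4388
beam 5: φ=90°, α=195°
  direction (-0.9659, -0.2588); cell (4,1); t to first gridline: x 0.3934, y 2.2796 (then +1.0353 / +3.8637)
    (3,1) via x @ 0.3934  # hit
  → r_5 = 0.3934

ranges = [3.7477, 3.9375, 2.4950, 0.4388, 0.3934]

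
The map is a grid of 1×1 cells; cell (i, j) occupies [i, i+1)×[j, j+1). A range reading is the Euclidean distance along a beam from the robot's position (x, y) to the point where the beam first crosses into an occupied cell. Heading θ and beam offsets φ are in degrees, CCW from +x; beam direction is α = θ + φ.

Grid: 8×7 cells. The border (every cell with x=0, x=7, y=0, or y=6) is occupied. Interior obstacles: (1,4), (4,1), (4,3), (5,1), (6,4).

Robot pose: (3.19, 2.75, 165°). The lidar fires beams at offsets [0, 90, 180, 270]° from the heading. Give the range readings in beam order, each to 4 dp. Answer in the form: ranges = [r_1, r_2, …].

beam 1: φ=0°, α=165°
  direction (-0.9659, 0.2588); cell (3,2); t to first gridline: x 0.1967, y 0.9659 (then +1.0353 / +3.8637)
    (2,2) via x @ 0.1967
    (2,3) via y @ 0.9659
    (1,3) via x @ 1.2320
    (0,3) via x @ 2.2673  # hit
  → r_1 = 2.2673
beam 2: φ=90°, α=255°
  direction (-0.2588, -0.9659); cell (3,2); t to first gridline: x 0.7341, y 0.7765 (then +3.8637 / +1.0353)
    (2,2) via x @ 0.7341
    (2,1) via y @ 0.7765
    (2,0) via y @ 1.8117  # hit
  → r_2 = 1.8117
beam 3: φ=180°, α=345°
  direction (0.9659, -0.2588); cell (3,2); t to first gridline: x 0.8386, y 2.8978 (then +1.0353 / +3.8637)
    (4,2) via x @ 0.8386
    (5,2) via x @ 1.8738
    (5,1) via y @ 2.8978  # hit
  → r_3 = 2.8978
beam 4: φ=270°, α=75°
  direction (0.2588, 0.9659); cell (3,2); t to first gridline: x 3.1296, y 0.2588 (then +3.8637 / +1.0353)
    (3,3) via y @ 0.2588
    (3,4) via y @ 1.2941
    (3,5) via y @ 2.3294
    (4,5) via x @ 3.1296
    (4,6) via y @ 3.3646  # hit
  → r_4 = 3.3646

ranges = [2.2673, 1.8117, 2.8978, 3.3646]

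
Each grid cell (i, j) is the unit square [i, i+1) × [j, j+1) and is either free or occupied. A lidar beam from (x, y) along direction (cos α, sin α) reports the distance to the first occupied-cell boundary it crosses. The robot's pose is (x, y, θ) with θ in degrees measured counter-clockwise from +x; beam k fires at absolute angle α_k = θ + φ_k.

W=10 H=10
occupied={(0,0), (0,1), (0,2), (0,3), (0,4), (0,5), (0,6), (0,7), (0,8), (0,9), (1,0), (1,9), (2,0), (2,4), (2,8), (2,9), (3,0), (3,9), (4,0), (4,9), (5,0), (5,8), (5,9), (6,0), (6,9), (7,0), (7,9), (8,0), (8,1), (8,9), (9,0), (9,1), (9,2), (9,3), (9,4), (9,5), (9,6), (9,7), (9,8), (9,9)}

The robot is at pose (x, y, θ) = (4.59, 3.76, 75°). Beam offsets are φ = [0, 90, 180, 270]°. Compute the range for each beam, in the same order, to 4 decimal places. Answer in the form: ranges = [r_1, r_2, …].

ranges = [4.3896, 1.6461, 2.8574, 4.5656]

beam 1: φ=0°, α=75°
  d=(0.2588,0.9659)  start (4,3)  tX=1.5841 tY=0.2485  stride 1/|dx|=3.8637 1/|dy|=1.0353
    cross y-line → (4,4), t=0.2485
    cross y-line → (4,5), t=1.2837
    cross x-line → (5,5), t=1.5841
    cross y-line → (5,6), t=2.3190
    cross y-line → (5,7), t=3.3543
    cross y-line → (5,8), t=4.3896 (wall)
  → r_1 = 4.3896
beam 2: φ=90°, α=165°
  d=(-0.9659,0.2588)  start (4,3)  tX=0.6108 tY=0.9273  stride 1/|dx|=1.0353 1/|dy|=3.8637
    cross x-line → (3,3), t=0.6108
    cross y-line → (3,4), t=0.9273
    cross x-line → (2,4), t=1.6461 (wall)
  → r_2 = 1.6461
beam 3: φ=180°, α=255°
  d=(-0.2588,-0.9659)  start (4,3)  tX=2.2796 tY=0.7868  stride 1/|dx|=3.8637 1/|dy|=1.0353
    cross y-line → (4,2), t=0.7868
    cross y-line → (4,1), t=1.8221
    cross x-line → (3,1), t=2.2796
    cross y-line → (3,0), t=2.8574 (wall)
  → r_3 = 2.8574
beam 4: φ=270°, α=345°
  d=(0.9659,-0.2588)  start (4,3)  tX=0.4245 tY=2.9364  stride 1/|dx|=1.0353 1/|dy|=3.8637
    cross x-line → (5,3), t=0.4245
    cross x-line → (6,3), t=1.4597
    cross x-line → (7,3), t=2.4950
    cross y-line → (7,2), t=2.9364
    cross x-line → (8,2), t=3.5303
    cross x-line → (9,2), t=4.5656 (wall)
  → r_4 = 4.5656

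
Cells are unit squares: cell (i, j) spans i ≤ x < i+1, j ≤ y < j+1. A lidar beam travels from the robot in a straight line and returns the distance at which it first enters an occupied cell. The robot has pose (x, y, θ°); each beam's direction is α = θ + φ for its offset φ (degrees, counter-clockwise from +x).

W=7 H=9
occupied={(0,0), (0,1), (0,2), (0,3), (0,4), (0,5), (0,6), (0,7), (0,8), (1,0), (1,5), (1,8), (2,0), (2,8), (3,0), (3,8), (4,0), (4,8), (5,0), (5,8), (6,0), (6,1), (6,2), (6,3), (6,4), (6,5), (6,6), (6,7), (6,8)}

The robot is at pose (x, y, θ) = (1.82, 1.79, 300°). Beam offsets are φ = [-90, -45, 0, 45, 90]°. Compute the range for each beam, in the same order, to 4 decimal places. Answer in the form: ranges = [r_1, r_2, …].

beam 1: φ=-90°, α=210°
  d=(-0.8660,-0.5000)  start (1,1)  tX=0.9469 tY=1.5800  stride 1/|dx|=1.1547 1/|dy|=2.0000
    cross x-line → (0,1), t=0.9469 (wall)
  → r_1 = 0.9469
beam 2: φ=-45°, α=255°
  d=(-0.2588,-0.9659)  start (1,1)  tX=3.1682 tY=0.8179  stride 1/|dx|=3.8637 1/|dy|=1.0353
    cross y-line → (1,0), t=0.8179 (wall)
  → r_2 = 0.8179
beam 3: φ=0°, α=300°
  d=(0.5000,-0.8660)  start (1,1)  tX=0.3600 tY=0.9122  stride 1/|dx|=2.0000 1/|dy|=1.1547
    cross x-line → (2,1), t=0.3600
    cross y-line → (2,0), t=0.9122 (wall)
  → r_3 = 0.9122
beam 4: φ=45°, α=345°
  d=(0.9659,-0.2588)  start (1,1)  tX=0.1863 tY=3.0523  stride 1/|dx|=1.0353 1/|dy|=3.8637
    cross x-line → (2,1), t=0.1863
    cross x-line → (3,1), t=1.2216
    cross x-line → (4,1), t=2.2569
    cross y-line → (4,0), t=3.0523 (wall)
  → r_4 = 3.0523
beam 5: φ=90°, α=30°
  d=(0.8660,0.5000)  start (1,1)  tX=0.2078 tY=0.4200  stride 1/|dx|=1.1547 1/|dy|=2.0000
    cross x-line → (2,1), t=0.2078
    cross y-line → (2,2), t=0.4200
    cross x-line → (3,2), t=1.3625
    cross y-line → (3,3), t=2.4200
    cross x-line → (4,3), t=2.5172
    cross x-line → (5,3), t=3.6719
    cross y-line → (5,4), t=4.4200
    cross x-line → (6,4), t=4.8266 (wall)
  → r_5 = 4.8266

ranges = [0.9469, 0.8179, 0.9122, 3.0523, 4.8266]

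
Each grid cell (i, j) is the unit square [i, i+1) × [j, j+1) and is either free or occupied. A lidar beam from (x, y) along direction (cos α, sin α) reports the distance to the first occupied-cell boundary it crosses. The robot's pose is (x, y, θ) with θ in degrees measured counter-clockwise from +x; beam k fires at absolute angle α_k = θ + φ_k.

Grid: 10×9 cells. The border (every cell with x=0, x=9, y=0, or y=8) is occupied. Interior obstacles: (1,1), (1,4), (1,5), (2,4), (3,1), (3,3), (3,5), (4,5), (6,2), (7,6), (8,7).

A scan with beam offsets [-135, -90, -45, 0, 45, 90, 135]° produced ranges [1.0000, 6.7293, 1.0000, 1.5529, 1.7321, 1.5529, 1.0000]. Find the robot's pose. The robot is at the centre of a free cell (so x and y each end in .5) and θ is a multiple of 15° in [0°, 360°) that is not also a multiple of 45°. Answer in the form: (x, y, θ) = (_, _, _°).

(x, y, θ) = (2.5, 2.5, 105°)

Enumerate (i+0.5, j+0.5, θ) over the 45 free cells and 16 admissible headings. For each, cast all 7 beams and compare to the given ranges.
  (8.5, 6.5, 195°): beam 1 = 0.5774 ≠ 1.0000 ✗
  (4.5, 4.5, 15°): beam 2 = 3.6235 ≠ 6.7293 ✗
  (4.5, 4.5, 300°): beam 1 = 1.5529 ≠ 1.0000 ✗
  …
  (2.5, 2.5, 105°): r_1=1.0000, r_2=6.7293, r_3=1.0000, r_4=1.5529, r_5=1.7321, r_6=1.5529, r_7=1.0000 — all match ✓
No second candidate reproduces the full scan.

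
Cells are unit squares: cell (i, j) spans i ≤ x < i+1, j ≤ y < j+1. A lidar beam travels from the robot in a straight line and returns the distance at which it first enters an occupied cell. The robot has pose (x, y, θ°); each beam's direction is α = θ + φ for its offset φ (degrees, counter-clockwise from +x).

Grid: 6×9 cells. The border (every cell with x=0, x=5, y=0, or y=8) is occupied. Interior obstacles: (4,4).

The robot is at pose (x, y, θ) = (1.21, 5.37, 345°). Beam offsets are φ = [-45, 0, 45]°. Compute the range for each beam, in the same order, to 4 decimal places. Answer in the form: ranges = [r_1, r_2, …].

ranges = [5.0460, 2.8884, 4.3763]

beam 1: φ=-45°, α=300°
  d=(0.5000,-0.8660)  start (1,5)  tX=1.5800 tY=0.4272  stride 1/|dx|=2.0000 1/|dy|=1.1547
    cross y-line → (1,4), t=0.4272
    cross x-line → (2,4), t=1.5800
    cross y-line → (2,3), t=1.5819
    cross y-line → (2,2), t=2.7366
    cross x-line → (3,2), t=3.5800
    cross y-line → (3,1), t=3.8913
    cross y-line → (3,0), t=5.0460 (wall)
  → r_1 = 5.0460
beam 2: φ=0°, α=345°
  d=(0.9659,-0.2588)  start (1,5)  tX=0.8179 tY=1.4296  stride 1/|dx|=1.0353 1/|dy|=3.8637
    cross x-line → (2,5), t=0.8179
    cross y-line → (2,4), t=1.4296
    cross x-line → (3,4), t=1.8531
    cross x-line → (4,4), t=2.8884 (wall)
  → r_2 = 2.8884
beam 3: φ=45°, α=30°
  d=(0.8660,0.5000)  start (1,5)  tX=0.9122 tY=1.2600  stride 1/|dx|=1.1547 1/|dy|=2.0000
    cross x-line → (2,5), t=0.9122
    cross y-line → (2,6), t=1.2600
    cross x-line → (3,6), t=2.0669
    cross x-line → (4,6), t=3.2216
    cross y-line → (4,7), t=3.2600
    cross x-line → (5,7), t=4.3763 (wall)
  → r_3 = 4.3763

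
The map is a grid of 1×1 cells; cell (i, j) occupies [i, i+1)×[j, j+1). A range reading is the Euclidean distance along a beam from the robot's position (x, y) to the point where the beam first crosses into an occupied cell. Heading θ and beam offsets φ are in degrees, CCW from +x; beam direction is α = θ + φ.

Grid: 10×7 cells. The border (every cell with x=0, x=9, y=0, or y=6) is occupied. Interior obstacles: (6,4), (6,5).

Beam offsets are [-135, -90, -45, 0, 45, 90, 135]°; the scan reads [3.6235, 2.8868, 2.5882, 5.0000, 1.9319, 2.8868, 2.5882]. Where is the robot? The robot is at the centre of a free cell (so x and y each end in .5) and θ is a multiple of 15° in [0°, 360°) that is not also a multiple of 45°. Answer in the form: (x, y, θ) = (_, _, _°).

Candidates: 38 free-cell centres × 16 headings = 608 poses. Raycast each; keep the one whose scan matches to 4 dp.
  (7.5, 3.5, 15°): beam 1 = 2.8868 ≠ 3.6235 ✗
  (1.5, 5.5, 60°): beam 1 = 4.6587 ≠ 3.6235 ✗
  (5.5, 1.5, 195°): beam 1 = 2.8868 ≠ 3.6235 ✗
  …
  (4.5, 3.5, 330°): r_1=3.6235, r_2=2.8868, r_3=2.5882, r_4=5.0000, r_5=1.9319, r_6=2.8868, r_7=2.5882 — all match ✓
Only this pose fits every beam.

(x, y, θ) = (4.5, 3.5, 330°)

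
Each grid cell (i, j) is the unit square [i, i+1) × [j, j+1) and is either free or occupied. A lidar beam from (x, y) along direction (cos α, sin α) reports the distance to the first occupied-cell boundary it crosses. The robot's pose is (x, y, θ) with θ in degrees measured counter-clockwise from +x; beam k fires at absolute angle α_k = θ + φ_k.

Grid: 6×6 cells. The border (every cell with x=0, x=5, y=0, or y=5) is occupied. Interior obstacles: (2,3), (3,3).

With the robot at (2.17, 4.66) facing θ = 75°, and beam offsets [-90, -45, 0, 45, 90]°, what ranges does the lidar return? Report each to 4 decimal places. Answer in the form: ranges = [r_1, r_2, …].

beam 1: φ=-90°, α=345°
  cosα=0.9659 sinα=-0.2588 | (2,4) | tMaxX 0.8593 tMaxY 2.5500 | tΔX 1.0353 tΔY 3.8637
    t=0.8593 [x] (3,4)
    t=1.8946 [x] (4,4)
    t=2.5500 [y] (4,3)
    t=2.9298 [x] (5,3) — stop
  → r_1 = 2.9298
beam 2: φ=-45°, α=30°
  cosα=0.8660 sinα=0.5000 | (2,4) | tMaxX 0.9584 tMaxY 0.6800 | tΔX 1.1547 tΔY 2.0000
    t=0.6800 [y] (2,5) — stop
  → r_2 = 0.6800
beam 3: φ=0°, α=75°
  cosα=0.2588 sinα=0.9659 | (2,4) | tMaxX 3.2069 tMaxY 0.3520 | tΔX 3.8637 tΔY 1.0353
    t=0.3520 [y] (2,5) — stop
  → r_3 = 0.3520
beam 4: φ=45°, α=120°
  cosα=-0.5000 sinα=0.8660 | (2,4) | tMaxX 0.3400 tMaxY 0.3926 | tΔX 2.0000 tΔY 1.1547
    t=0.3400 [x] (1,4)
    t=0.3926 [y] (1,5) — stop
  → r_4 = 0.3926
beam 5: φ=90°, α=165°
  cosα=-0.9659 sinα=0.2588 | (2,4) | tMaxX 0.1760 tMaxY 1.3137 | tΔX 1.0353 tΔY 3.8637
    t=0.1760 [x] (1,4)
    t=1.2113 [x] (0,4) — stop
  → r_5 = 1.2113

ranges = [2.9298, 0.6800, 0.3520, 0.3926, 1.2113]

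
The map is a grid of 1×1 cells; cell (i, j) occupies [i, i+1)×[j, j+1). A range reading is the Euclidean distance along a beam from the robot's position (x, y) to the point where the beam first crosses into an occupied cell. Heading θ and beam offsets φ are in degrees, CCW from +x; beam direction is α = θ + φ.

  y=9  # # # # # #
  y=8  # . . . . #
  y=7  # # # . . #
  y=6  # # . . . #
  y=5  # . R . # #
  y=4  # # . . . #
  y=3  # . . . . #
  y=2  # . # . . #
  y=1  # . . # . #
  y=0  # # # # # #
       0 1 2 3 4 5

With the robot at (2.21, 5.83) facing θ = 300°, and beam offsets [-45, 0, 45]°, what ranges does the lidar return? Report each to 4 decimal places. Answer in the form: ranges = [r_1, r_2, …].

ranges = [0.8593, 5.5772, 1.8531]

beam 1: φ=-45°, α=255°
  cosα=-0.2588 sinα=-0.9659 | (2,5) | tMaxX 0.8114 tMaxY 0.8593 | tΔX 3.8637 tΔY 1.0353
    t=0.8114 [x] (1,5)
    t=0.8593 [y] (1,4) — stop
  → r_1 = 0.8593
beam 2: φ=0°, α=300°
  cosα=0.5000 sinα=-0.8660 | (2,5) | tMaxX 1.5800 tMaxY 0.9584 | tΔX 2.0000 tΔY 1.1547
    t=0.9584 [y] (2,4)
    t=1.5800 [x] (3,4)
    t=2.1131 [y] (3,3)
    t=3.2678 [y] (3,2)
    t=3.5800 [x] (4,2)
    t=4.4225 [y] (4,1)
    t=5.5772 [y] (4,0) — stop
  → r_2 = 5.5772
beam 3: φ=45°, α=345°
  cosα=0.9659 sinα=-0.2588 | (2,5) | tMaxX 0.8179 tMaxY 3.2069 | tΔX 1.0353 tΔY 3.8637
    t=0.8179 [x] (3,5)
    t=1.8531 [x] (4,5) — stop
  → r_3 = 1.8531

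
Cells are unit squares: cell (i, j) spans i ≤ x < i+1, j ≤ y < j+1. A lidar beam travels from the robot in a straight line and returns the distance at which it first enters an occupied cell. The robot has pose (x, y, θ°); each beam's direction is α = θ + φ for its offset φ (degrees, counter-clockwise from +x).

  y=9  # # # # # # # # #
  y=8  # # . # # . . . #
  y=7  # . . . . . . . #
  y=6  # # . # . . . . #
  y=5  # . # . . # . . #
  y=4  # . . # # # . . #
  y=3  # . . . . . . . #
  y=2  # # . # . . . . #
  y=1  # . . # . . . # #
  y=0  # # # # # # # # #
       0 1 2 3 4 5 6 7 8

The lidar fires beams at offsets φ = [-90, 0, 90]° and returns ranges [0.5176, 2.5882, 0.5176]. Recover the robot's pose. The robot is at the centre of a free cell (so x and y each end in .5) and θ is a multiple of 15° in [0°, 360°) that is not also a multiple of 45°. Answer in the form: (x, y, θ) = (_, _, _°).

The pose lattice has 42·16 = 672 candidates. Test each by forward raycasting.
  (3.5, 7.5, 150°): beam 1 = 0.5774 ≠ 0.5176 ✗
  (6.5, 5.5, 15°): beam 1 = 3.6235 ≠ 0.5176 ✗
  (1.5, 4.5, 120°): beam 1 = 1.0000 ≠ 0.5176 ✗
  (6.5, 1.5, 30°): beam 1 = 0.5774 ≠ 0.5176 ✗
  …
  (3.5, 3.5, 165°): r_1=0.5176, r_2=2.5882, r_3=0.5176 — all match ✓
No second candidate reproduces the full scan.

(x, y, θ) = (3.5, 3.5, 165°)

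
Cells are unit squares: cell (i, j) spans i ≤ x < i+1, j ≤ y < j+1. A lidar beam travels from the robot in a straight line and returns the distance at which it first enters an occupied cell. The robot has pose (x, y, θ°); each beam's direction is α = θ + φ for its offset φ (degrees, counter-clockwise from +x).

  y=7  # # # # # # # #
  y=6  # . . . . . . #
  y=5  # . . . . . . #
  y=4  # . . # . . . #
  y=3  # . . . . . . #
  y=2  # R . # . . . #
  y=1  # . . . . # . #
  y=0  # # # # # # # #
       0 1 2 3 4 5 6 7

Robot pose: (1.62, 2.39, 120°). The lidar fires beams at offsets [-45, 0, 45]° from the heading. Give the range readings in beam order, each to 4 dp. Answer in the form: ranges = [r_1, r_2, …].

ranges = [4.7726, 1.2400, 0.6419]

beam 1: φ=-45°, α=75°
  dir = (cos 75°, sin 75°) = (0.2588, 0.9659); from cell (1,2)
  next x-line at t=1.4682, next y-line at t=0.6315; Δt_x=3.8637, Δt_y=1.0353
    y: enter (1,3) at t=0.6315
    x: enter (2,3) at t=1.4682
    y: enter (2,4) at t=1.6668
    y: enter (2,5) at t=2.7021
    y: enter (2,6) at t=3.7373
    y: enter (2,7) at t=4.7726 ← occupied
  → r_1 = 4.7726
beam 2: φ=0°, α=120°
  dir = (cos 120°, sin 120°) = (-0.5000, 0.8660); from cell (1,2)
  next x-line at t=1.2400, next y-line at t=0.7044; Δt_x=2.0000, Δt_y=1.1547
    y: enter (1,3) at t=0.7044
    x: enter (0,3) at t=1.2400 ← occupied
  → r_2 = 1.2400
beam 3: φ=45°, α=165°
  dir = (cos 165°, sin 165°) = (-0.9659, 0.2588); from cell (1,2)
  next x-line at t=0.6419, next y-line at t=2.3569; Δt_x=1.0353, Δt_y=3.8637
    x: enter (0,2) at t=0.6419 ← occupied
  → r_3 = 0.6419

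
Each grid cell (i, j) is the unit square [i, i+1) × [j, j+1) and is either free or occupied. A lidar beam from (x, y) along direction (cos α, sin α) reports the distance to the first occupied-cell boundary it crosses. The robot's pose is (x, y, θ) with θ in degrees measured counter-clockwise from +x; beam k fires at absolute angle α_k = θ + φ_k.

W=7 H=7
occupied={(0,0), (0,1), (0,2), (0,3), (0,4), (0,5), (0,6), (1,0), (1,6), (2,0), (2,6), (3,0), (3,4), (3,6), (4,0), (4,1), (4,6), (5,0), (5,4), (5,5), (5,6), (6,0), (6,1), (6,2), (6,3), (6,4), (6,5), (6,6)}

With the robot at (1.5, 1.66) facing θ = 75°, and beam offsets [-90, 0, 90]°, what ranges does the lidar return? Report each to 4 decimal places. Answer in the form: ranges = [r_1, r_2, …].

ranges = [2.5500, 4.4931, 0.5176]

beam 1: φ=-90°, α=345°
  direction (0.9659, -0.2588); cell (1,1); t to first gridline: x 0.5176, y 2.5500 (then +1.0353 / +3.8637)
    (2,1) via x @ 0.5176
    (3,1) via x @ 1.5529
    (3,0) via y @ 2.5500  # hit
  → r_1 = 2.5500
beam 2: φ=0°, α=75°
  direction (0.2588, 0.9659); cell (1,1); t to first gridline: x 1.9319, y 0.3520 (then +3.8637 / +1.0353)
    (1,2) via y @ 0.3520
    (1,3) via y @ 1.3873
    (2,3) via x @ 1.9319
    (2,4) via y @ 2.4225
    (2,5) via y @ 3.4578
    (2,6) via y @ 4.4931  # hit
  → r_2 = 4.4931
beam 3: φ=90°, α=165°
  direction (-0.9659, 0.2588); cell (1,1); t to first gridline: x 0.5176, y 1.3137 (then +1.0353 / +3.8637)
    (0,1) via x @ 0.5176  # hit
  → r_3 = 0.5176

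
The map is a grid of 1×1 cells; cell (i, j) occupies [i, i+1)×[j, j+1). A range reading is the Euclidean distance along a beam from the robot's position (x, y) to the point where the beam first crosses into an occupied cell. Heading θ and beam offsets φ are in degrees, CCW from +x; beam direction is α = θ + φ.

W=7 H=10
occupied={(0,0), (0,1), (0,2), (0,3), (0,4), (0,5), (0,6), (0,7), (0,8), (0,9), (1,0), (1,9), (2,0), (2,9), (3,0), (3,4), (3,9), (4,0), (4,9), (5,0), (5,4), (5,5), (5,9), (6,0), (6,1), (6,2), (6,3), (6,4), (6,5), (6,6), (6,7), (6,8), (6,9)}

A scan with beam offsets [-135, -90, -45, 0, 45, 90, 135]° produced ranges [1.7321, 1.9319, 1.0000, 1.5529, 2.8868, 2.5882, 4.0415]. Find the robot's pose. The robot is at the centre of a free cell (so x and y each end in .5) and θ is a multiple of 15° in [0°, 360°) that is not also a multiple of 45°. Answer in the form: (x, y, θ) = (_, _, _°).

(x, y, θ) = (4.5, 6.5, 15°)

Enumerate (i+0.5, j+0.5, θ) over the 37 free cells and 16 admissible headings. For each, cast all 7 beams and compare to the given ranges.
  (3.5, 3.5, 150°): beam 1 = 1.9319 ≠ 1.7321 ✗
  (1.5, 3.5, 210°): beam 1 = 5.6940 ≠ 1.7321 ✗
  (4.5, 8.5, 240°): beam 1 = 0.5176 ≠ 1.7321 ✗
  …
  (4.5, 6.5, 15°): r_1=1.7321, r_2=1.9319, r_3=1.0000, r_4=1.5529, r_5=2.8868, r_6=2.5882, r_7=4.0415 — all match ✓
No second candidate reproduces the full scan.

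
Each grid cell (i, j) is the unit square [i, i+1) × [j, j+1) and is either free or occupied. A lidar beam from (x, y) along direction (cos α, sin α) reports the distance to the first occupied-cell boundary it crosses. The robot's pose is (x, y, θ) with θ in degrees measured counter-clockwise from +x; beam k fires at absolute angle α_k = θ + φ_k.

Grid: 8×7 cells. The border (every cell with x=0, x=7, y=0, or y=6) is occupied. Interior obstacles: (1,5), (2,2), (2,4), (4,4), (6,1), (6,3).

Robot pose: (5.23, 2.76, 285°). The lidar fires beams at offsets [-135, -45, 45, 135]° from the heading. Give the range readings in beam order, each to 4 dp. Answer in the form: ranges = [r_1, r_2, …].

beam 1: φ=-135°, α=150°
  dir = (cos 150°, sin 150°) = (-0.8660, 0.5000); from cell (5,2)
  next x-line at t=0.2656, next y-line at t=0.4800; Δt_x=1.1547, Δt_y=2.0000
    x: enter (4,2) at t=0.2656
    y: enter (4,3) at t=0.4800
    x: enter (3,3) at t=1.4203
    y: enter (3,4) at t=2.4800
    x: enter (2,4) at t=2.5750 ← occupied
  → r_1 = 2.5750
beam 2: φ=-45°, α=240°
  dir = (cos 240°, sin 240°) = (-0.5000, -0.8660); from cell (5,2)
  next x-line at t=0.4600, next y-line at t=0.8776; Δt_x=2.0000, Δt_y=1.1547
    x: enter (4,2) at t=0.4600
    y: enter (4,1) at t=0.8776
    y: enter (4,0) at t=2.0323 ← occupied
  → r_2 = 2.0323
beam 3: φ=45°, α=330°
  dir = (cos 330°, sin 330°) = (0.8660, -0.5000); from cell (5,2)
  next x-line at t=0.8891, next y-line at t=1.5200; Δt_x=1.1547, Δt_y=2.0000
    x: enter (6,2) at t=0.8891
    y: enter (6,1) at t=1.5200 ← occupied
  → r_3 = 1.5200
beam 4: φ=135°, α=60°
  dir = (cos 60°, sin 60°) = (0.5000, 0.8660); from cell (5,2)
  next x-line at t=1.5400, next y-line at t=0.2771; Δt_x=2.0000, Δt_y=1.1547
    y: enter (5,3) at t=0.2771
    y: enter (5,4) at t=1.4318
    x: enter (6,4) at t=1.5400
    y: enter (6,5) at t=2.5865
    x: enter (7,5) at t=3.5400 ← occupied
  → r_4 = 3.5400

ranges = [2.5750, 2.0323, 1.5200, 3.5400]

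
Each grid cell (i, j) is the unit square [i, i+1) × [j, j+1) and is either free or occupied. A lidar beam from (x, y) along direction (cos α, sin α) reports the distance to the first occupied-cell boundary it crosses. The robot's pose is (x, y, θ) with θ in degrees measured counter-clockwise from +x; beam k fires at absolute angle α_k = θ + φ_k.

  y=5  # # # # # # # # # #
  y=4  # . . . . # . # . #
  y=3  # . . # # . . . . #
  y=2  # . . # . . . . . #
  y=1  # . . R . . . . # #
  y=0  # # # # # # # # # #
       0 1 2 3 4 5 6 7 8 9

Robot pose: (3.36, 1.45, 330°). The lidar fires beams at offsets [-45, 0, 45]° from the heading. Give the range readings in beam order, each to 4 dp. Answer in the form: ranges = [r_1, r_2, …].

ranges = [0.4659, 0.9000, 5.8390]

beam 1: φ=-45°, α=285°
  d=(0.2588,-0.9659)  start (3,1)  tX=2.4728 tY=0.4659  stride 1/|dx|=3.8637 1/|dy|=1.0353
    cross y-line → (3,0), t=0.4659 (wall)
  → r_1 = 0.4659
beam 2: φ=0°, α=330°
  d=(0.8660,-0.5000)  start (3,1)  tX=0.7390 tY=0.9000  stride 1/|dx|=1.1547 1/|dy|=2.0000
    cross x-line → (4,1), t=0.7390
    cross y-line → (4,0), t=0.9000 (wall)
  → r_2 = 0.9000
beam 3: φ=45°, α=15°
  d=(0.9659,0.2588)  start (3,1)  tX=0.6626 tY=2.1250  stride 1/|dx|=1.0353 1/|dy|=3.8637
    cross x-line → (4,1), t=0.6626
    cross x-line → (5,1), t=1.6979
    cross y-line → (5,2), t=2.1250
    cross x-line → (6,2), t=2.7331
    cross x-line → (7,2), t=3.7684
    cross x-line → (8,2), t=4.8037
    cross x-line → (9,2), t=5.8390 (wall)
  → r_3 = 5.8390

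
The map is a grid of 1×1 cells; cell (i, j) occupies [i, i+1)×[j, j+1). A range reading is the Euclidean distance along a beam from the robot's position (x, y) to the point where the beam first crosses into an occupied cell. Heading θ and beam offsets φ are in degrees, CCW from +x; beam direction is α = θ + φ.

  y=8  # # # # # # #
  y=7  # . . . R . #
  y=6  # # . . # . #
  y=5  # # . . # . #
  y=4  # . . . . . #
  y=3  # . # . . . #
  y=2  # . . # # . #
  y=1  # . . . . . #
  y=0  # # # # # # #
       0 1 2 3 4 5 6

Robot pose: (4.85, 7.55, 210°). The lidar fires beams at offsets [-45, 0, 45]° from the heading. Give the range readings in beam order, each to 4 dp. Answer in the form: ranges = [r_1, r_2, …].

ranges = [1.7387, 3.2909, 0.5694]

beam 1: φ=-45°, α=165°
  d=(-0.9659,0.2588)  start (4,7)  tX=0.8800 tY=1.7387  stride 1/|dx|=1.0353 1/|dy|=3.8637
    cross x-line → (3,7), t=0.8800
    cross y-line → (3,8), t=1.7387 (wall)
  → r_1 = 1.7387
beam 2: φ=0°, α=210°
  d=(-0.8660,-0.5000)  start (4,7)  tX=0.9815 tY=1.1000  stride 1/|dx|=1.1547 1/|dy|=2.0000
    cross x-line → (3,7), t=0.9815
    cross y-line → (3,6), t=1.1000
    cross x-line → (2,6), t=2.1362
    cross y-line → (2,5), t=3.1000
    cross x-line → (1,5), t=3.2909 (wall)
  → r_2 = 3.2909
beam 3: φ=45°, α=255°
  d=(-0.2588,-0.9659)  start (4,7)  tX=3.2841 tY=0.5694  stride 1/|dx|=3.8637 1/|dy|=1.0353
    cross y-line → (4,6), t=0.5694 (wall)
  → r_3 = 0.5694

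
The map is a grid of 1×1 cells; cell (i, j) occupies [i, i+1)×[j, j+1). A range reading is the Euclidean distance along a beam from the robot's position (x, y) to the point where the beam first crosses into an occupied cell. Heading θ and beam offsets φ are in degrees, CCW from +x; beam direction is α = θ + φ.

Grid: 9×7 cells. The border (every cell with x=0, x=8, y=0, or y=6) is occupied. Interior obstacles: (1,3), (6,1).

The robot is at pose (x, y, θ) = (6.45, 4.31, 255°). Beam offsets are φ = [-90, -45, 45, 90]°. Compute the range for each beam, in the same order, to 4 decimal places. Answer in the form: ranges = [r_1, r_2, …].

beam 1: φ=-90°, α=165°
  direction (-0.9659, 0.2588); cell (6,4); t to first gridline: x 0.4659, y 2.6660 (then +1.0353 / +3.8637)
    (5,4) via x @ 0.4659
    (4,4) via x @ 1.5012
    (3,4) via x @ 2.5364
    (3,5) via y @ 2.6660
    (2,5) via x @ 3.5717
    (1,5) via x @ 4.6070
    (0,5) via x @ 5.6423  # hit
  → r_1 = 5.6423
beam 2: φ=-45°, α=210°
  direction (-0.8660, -0.5000); cell (6,4); t to first gridline: x 0.5196, y 0.6200 (then +1.1547 / +2.0000)
    (5,4) via x @ 0.5196
    (5,3) via y @ 0.6200
    (4,3) via x @ 1.6743
    (4,2) via y @ 2.6200
    (3,2) via x @ 2.8290
    (2,2) via x @ 3.9837
    (2,1) via y @ 4.6200
    (1,1) via x @ 5.1384
    (0,1) via x @ 6.2931  # hit
  → r_2 = 6.2931
beam 3: φ=45°, α=300°
  direction (0.5000, -0.8660); cell (6,4); t to first gridline: x 1.1000, y 0.3580 (then +2.0000 / +1.1547)
    (6,3) via y @ 0.3580
    (7,3) via x @ 1.1000
    (7,2) via y @ 1.5127
    (7,1) via y @ 2.6674
    (8,1) via x @ 3.1000  # hit
  → r_3 = 3.1000
beam 4: φ=90°, α=345°
  direction (0.9659, -0.2588); cell (6,4); t to first gridline: x 0.5694, y 1.1977 (then +1.0353 / +3.8637)
    (7,4) via x @ 0.5694
    (7,3) via y @ 1.1977
    (8,3) via x @ 1.6047  # hit
  → r_4 = 1.6047

ranges = [5.6423, 6.2931, 3.1000, 1.6047]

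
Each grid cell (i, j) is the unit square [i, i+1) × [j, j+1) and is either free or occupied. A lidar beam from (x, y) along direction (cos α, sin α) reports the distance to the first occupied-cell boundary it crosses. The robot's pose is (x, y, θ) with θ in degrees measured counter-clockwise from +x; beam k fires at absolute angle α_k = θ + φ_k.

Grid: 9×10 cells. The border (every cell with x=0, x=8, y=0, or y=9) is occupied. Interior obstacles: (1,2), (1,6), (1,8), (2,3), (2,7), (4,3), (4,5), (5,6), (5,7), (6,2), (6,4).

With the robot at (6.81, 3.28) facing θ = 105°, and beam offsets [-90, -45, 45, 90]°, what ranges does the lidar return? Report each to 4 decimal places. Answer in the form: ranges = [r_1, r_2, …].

beam 1: φ=-90°, α=15°
  cosα=0.9659 sinα=0.2588 | (6,3) | tMaxX 0.1967 tMaxY 2.7819 | tΔX 1.0353 tΔY 3.8637
    t=0.1967 [x] (7,3)
    t=1.2320 [x] (8,3) — stop
  → r_1 = 1.2320
beam 2: φ=-45°, α=60°
  cosα=0.5000 sinα=0.8660 | (6,3) | tMaxX 0.3800 tMaxY 0.8314 | tΔX 2.0000 tΔY 1.1547
    t=0.3800 [x] (7,3)
    t=0.8314 [y] (7,4)
    t=1.9861 [y] (7,5)
    t=2.3800 [x] (8,5) — stop
  → r_2 = 2.3800
beam 3: φ=45°, α=150°
  cosα=-0.8660 sinα=0.5000 | (6,3) | tMaxX 0.9353 tMaxY 1.4400 | tΔX 1.1547 tΔY 2.0000
    t=0.9353 [x] (5,3)
    t=1.4400 [y] (5,4)
    t=2.0900 [x] (4,4)
    t=3.2447 [x] (3,4)
    t=3.4400 [y] (3,5)
    t=4.3994 [x] (2,5)
    t=5.4400 [y] (2,6)
    t=5.5541 [x] (1,6) — stop
  → r_3 = 5.5541
beam 4: φ=90°, α=195°
  cosα=-0.9659 sinα=-0.2588 | (6,3) | tMaxX 0.8386 tMaxY 1.0818 | tΔX 1.0353 tΔY 3.8637
    t=0.8386 [x] (5,3)
    t=1.0818 [y] (5,2)
    t=1.8738 [x] (4,2)
    t=2.9091 [x] (3,2)
    t=3.9444 [x] (2,2)
    t=4.9455 [y] (2,1)
    t=4.9797 [x] (1,1)
    t=6.0150 [x] (0,1) — stop
  → r_4 = 6.0150

ranges = [1.2320, 2.3800, 5.5541, 6.0150]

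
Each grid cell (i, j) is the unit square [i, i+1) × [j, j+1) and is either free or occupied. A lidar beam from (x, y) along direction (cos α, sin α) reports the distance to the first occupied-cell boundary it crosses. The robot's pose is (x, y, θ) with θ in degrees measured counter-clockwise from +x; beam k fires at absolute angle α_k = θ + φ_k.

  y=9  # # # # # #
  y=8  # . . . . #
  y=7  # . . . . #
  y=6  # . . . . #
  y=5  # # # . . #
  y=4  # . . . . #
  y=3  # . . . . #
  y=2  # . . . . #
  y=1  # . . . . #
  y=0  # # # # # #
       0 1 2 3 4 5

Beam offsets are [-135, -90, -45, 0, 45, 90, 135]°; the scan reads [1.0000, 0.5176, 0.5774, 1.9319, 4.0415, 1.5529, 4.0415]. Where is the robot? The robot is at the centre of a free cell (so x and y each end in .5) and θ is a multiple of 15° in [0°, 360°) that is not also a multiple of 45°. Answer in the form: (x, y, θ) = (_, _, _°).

(x, y, θ) = (4.5, 5.5, 75°)

Enumerate (i+0.5, j+0.5, θ) over the 30 free cells and 16 admissible headings. For each, cast all 7 beams and compare to the given ranges.
  (2.5, 3.5, 330°): beam 1 = 1.5529 ≠ 1.0000 ✗
  (1.5, 3.5, 300°): beam 1 = 0.5176 ≠ 1.0000 ✗
  (1.5, 4.5, 120°): beam 1 = 3.6235 ≠ 1.0000 ✗
  (4.5, 7.5, 195°): beam 2 = 1.5529 ≠ 0.5176 ✗
  …
  (4.5, 5.5, 75°): r_1=1.0000, r_2=0.5176, r_3=0.5774, r_4=1.9319, r_5=4.0415, r_6=1.5529, r_7=4.0415 — all match ✓
No second candidate reproduces the full scan.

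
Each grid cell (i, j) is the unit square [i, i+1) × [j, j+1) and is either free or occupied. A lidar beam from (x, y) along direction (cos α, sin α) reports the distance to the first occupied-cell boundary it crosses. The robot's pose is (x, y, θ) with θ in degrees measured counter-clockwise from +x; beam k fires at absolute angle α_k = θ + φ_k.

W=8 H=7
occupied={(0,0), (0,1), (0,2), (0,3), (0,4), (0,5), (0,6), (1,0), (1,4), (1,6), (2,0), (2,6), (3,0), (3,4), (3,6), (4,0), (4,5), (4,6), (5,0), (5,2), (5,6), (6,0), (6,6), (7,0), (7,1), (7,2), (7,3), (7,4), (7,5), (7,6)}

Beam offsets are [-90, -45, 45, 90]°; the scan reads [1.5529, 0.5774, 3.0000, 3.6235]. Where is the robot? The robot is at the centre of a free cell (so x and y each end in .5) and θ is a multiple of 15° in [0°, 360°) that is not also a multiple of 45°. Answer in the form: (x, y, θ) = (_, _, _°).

(x, y, θ) = (2.5, 4.5, 195°)

The pose lattice has 26·16 = 416 candidates. Test each by forward raycasting.
  (3.5, 1.5, 165°): beam 1 = 3.6235 ≠ 1.5529 ✗
  (2.5, 1.5, 300°): beam 1 = 1.0000 ≠ 1.5529 ✗
  (6.5, 3.5, 210°): beam 1 = 2.8868 ≠ 1.5529 ✗
  (1.5, 3.5, 165°): beam 1 = 0.5176 ≠ 1.5529 ✗
  …
  (2.5, 4.5, 195°): r_1=1.5529, r_2=0.5774, r_3=3.0000, r_4=3.6235 — all match ✓
Only this pose fits every beam.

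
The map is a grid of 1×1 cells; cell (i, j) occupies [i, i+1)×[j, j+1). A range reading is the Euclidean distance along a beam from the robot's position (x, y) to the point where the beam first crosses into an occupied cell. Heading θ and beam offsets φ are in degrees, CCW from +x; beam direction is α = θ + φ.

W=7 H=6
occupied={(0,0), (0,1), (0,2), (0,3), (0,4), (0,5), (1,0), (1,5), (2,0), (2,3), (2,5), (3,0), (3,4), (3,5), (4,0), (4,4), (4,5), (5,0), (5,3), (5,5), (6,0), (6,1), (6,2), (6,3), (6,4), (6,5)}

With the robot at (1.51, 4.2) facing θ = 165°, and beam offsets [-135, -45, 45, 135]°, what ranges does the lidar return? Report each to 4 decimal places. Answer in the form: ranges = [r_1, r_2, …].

ranges = [1.6000, 0.9238, 0.5889, 0.9800]

beam 1: φ=-135°, α=30°
  dir = (cos 30°, sin 30°) = (0.8660, 0.5000); from cell (1,4)
  next x-line at t=0.5658, next y-line at t=1.6000; Δt_x=1.1547, Δt_y=2.0000
    x: enter (2,4) at t=0.5658
    y: enter (2,5) at t=1.6000 ← occupied
  → r_1 = 1.6000
beam 2: φ=-45°, α=120°
  dir = (cos 120°, sin 120°) = (-0.5000, 0.8660); from cell (1,4)
  next x-line at t=1.0200, next y-line at t=0.9238; Δt_x=2.0000, Δt_y=1.1547
    y: enter (1,5) at t=0.9238 ← occupied
  → r_2 = 0.9238
beam 3: φ=45°, α=210°
  dir = (cos 210°, sin 210°) = (-0.8660, -0.5000); from cell (1,4)
  next x-line at t=0.5889, next y-line at t=0.4000; Δt_x=1.1547, Δt_y=2.0000
    y: enter (1,3) at t=0.4000
    x: enter (0,3) at t=0.5889 ← occupied
  → r_3 = 0.5889
beam 4: φ=135°, α=300°
  dir = (cos 300°, sin 300°) = (0.5000, -0.8660); from cell (1,4)
  next x-line at t=0.9800, next y-line at t=0.2309; Δt_x=2.0000, Δt_y=1.1547
    y: enter (1,3) at t=0.2309
    x: enter (2,3) at t=0.9800 ← occupied
  → r_4 = 0.9800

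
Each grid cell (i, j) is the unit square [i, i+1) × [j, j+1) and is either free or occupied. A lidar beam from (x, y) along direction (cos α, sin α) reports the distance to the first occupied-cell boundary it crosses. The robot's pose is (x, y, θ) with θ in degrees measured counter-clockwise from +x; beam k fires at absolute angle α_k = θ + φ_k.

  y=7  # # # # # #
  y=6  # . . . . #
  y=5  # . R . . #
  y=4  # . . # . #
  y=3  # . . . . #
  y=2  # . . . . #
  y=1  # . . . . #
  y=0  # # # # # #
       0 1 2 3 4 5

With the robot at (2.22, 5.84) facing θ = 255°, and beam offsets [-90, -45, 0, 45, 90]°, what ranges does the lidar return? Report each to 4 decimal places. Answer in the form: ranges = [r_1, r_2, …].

ranges = [1.2630, 1.4087, 4.7137, 1.5600, 2.8781]

beam 1: φ=-90°, α=165°
  d=(-0.9659,0.2588)  start (2,5)  tX=0.2278 tY=0.6182  stride 1/|dx|=1.0353 1/|dy|=3.8637
    cross x-line → (1,5), t=0.2278
    cross y-line → (1,6), t=0.6182
    cross x-line → (0,6), t=1.2630 (wall)
  → r_1 = 1.2630
beam 2: φ=-45°, α=210°
  d=(-0.8660,-0.5000)  start (2,5)  tX=0.2540 tY=1.6800  stride 1/|dx|=1.1547 1/|dy|=2.0000
    cross x-line → (1,5), t=0.2540
    cross x-line → (0,5), t=1.4087 (wall)
  → r_2 = 1.4087
beam 3: φ=0°, α=255°
  d=(-0.2588,-0.9659)  start (2,5)  tX=0.8500 tY=0.8696  stride 1/|dx|=3.8637 1/|dy|=1.0353
    cross x-line → (1,5), t=0.8500
    cross y-line → (1,4), t=0.8696
    cross y-line → (1,3), t=1.9049
    cross y-line → (1,2), t=2.9402
    cross y-line → (1,1), t=3.9755
    cross x-line → (0,1), t=4.7137 (wall)
  → r_3 = 4.7137
beam 4: φ=45°, α=300°
  d=(0.5000,-0.8660)  start (2,5)  tX=1.5600 tY=0.9699  stride 1/|dx|=2.0000 1/|dy|=1.1547
    cross y-line → (2,4), t=0.9699
    cross x-line → (3,4), t=1.5600 (wall)
  → r_4 = 1.5600
beam 5: φ=90°, α=345°
  d=(0.9659,-0.2588)  start (2,5)  tX=0.8075 tY=3.2455  stride 1/|dx|=1.0353 1/|dy|=3.8637
    cross x-line → (3,5), t=0.8075
    cross x-line → (4,5), t=1.8428
    cross x-line → (5,5), t=2.8781 (wall)
  → r_5 = 2.8781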